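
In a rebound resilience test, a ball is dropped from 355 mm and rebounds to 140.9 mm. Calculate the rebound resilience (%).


Resilience = h_rebound / h_drop * 100
= 140.9 / 355 * 100
= 39.7%

39.7%


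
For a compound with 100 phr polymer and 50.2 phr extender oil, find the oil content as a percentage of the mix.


Oil % = oil / (100 + oil) * 100
= 50.2 / (100 + 50.2) * 100
= 50.2 / 150.2 * 100
= 33.42%

33.42%


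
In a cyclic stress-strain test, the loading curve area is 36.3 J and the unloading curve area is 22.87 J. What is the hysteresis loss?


Hysteresis loss = loading - unloading
= 36.3 - 22.87
= 13.43 J

13.43 J


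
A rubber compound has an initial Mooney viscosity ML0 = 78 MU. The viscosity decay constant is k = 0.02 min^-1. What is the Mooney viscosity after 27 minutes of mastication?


ML = ML0 * exp(-k * t)
ML = 78 * exp(-0.02 * 27)
ML = 78 * 0.5827
ML = 45.45 MU

45.45 MU


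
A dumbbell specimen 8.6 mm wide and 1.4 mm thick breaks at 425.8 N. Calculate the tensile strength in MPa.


Area = width * thickness = 8.6 * 1.4 = 12.04 mm^2
TS = force / area = 425.8 / 12.04 = 35.37 MPa

35.37 MPa


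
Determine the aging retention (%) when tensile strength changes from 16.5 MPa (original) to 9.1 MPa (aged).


Retention = aged / original * 100
= 9.1 / 16.5 * 100
= 55.2%

55.2%


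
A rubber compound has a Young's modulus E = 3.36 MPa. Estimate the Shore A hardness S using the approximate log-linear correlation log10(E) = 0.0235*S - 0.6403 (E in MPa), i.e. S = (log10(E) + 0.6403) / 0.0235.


log10(E) = 0.0235*S - 0.6403  =>  S = (log10(E) + 0.6403) / 0.0235
log10(3.36) = 0.526339
S = (0.526339 + 0.6403) / 0.0235 = 1.166639 / 0.0235
S = 49.6

Shore A = 49.6


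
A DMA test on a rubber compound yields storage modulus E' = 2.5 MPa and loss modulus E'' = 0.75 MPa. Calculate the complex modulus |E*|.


|E*| = sqrt(E'^2 + E''^2)
= sqrt(2.5^2 + 0.75^2)
= sqrt(6.2500 + 0.5625)
= 2.61 MPa

2.61 MPa


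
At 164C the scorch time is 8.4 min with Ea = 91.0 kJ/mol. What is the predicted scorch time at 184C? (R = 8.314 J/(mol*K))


Convert temperatures: T1 = 164 + 273.15 = 437.15 K, T2 = 184 + 273.15 = 457.15 K
ts2_new = 8.4 * exp(91000 / 8.314 * (1/457.15 - 1/437.15))
1/T2 - 1/T1 = -1.0008e-04
ts2_new = 2.81 min

2.81 min


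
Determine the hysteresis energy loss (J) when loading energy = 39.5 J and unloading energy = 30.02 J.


Hysteresis loss = loading - unloading
= 39.5 - 30.02
= 9.48 J

9.48 J


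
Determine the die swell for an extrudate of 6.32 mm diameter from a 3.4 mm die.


Die swell ratio = D_extrudate / D_die
= 6.32 / 3.4
= 1.859

Die swell = 1.859


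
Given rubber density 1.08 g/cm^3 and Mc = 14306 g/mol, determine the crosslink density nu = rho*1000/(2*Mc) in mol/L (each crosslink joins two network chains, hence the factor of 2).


nu = rho * 1000 / (2 * Mc)
nu = 1.08 * 1000 / (2 * 14306)
nu = 1080.0 / 28612
nu = 0.0377 mol/L

0.0377 mol/L


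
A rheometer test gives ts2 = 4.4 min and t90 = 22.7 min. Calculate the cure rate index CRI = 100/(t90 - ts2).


CRI = 100 / (t90 - ts2)
= 100 / (22.7 - 4.4)
= 100 / 18.3
= 5.46 min^-1

5.46 min^-1


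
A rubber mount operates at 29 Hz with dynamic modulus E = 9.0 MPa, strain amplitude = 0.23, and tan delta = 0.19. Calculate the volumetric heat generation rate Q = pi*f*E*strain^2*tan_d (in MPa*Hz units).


Q = pi * f * E * strain^2 * tan_d
= pi * 29 * 9.0 * 0.23^2 * 0.19
= pi * 29 * 9.0 * 0.0529 * 0.19
= 8.2414

Q = 8.2414


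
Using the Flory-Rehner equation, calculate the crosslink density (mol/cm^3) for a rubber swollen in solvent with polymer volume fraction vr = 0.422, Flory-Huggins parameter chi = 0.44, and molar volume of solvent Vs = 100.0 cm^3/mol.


ln(1 - vr) = ln(1 - 0.422) = -0.5482
Numerator = -((-0.5482) + 0.422 + 0.44 * 0.422^2) = 0.0478
Denominator = 100.0 * (0.422^(1/3) - 0.422/2) = 53.9074
nu = 0.0478 / 53.9074 = 8.8716e-04 mol/cm^3

8.8716e-04 mol/cm^3


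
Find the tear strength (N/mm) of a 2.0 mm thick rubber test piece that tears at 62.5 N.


Tear strength = force / thickness
= 62.5 / 2.0
= 31.25 N/mm

31.25 N/mm


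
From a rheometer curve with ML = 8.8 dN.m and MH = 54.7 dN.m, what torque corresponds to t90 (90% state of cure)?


M90 = ML + 0.9 * (MH - ML)
M90 = 8.8 + 0.9 * (54.7 - 8.8)
M90 = 8.8 + 0.9 * 45.9
M90 = 50.11 dN.m

50.11 dN.m


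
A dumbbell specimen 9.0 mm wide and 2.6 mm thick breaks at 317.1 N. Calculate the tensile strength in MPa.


Area = width * thickness = 9.0 * 2.6 = 23.4 mm^2
TS = force / area = 317.1 / 23.4 = 13.55 MPa

13.55 MPa


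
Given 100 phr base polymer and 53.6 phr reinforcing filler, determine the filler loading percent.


Filler % = filler / (rubber + filler) * 100
= 53.6 / (100 + 53.6) * 100
= 53.6 / 153.6 * 100
= 34.9%

34.9%


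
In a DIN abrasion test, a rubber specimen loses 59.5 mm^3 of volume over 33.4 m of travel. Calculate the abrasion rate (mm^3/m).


Rate = volume_loss / distance
= 59.5 / 33.4
= 1.781 mm^3/m

1.781 mm^3/m


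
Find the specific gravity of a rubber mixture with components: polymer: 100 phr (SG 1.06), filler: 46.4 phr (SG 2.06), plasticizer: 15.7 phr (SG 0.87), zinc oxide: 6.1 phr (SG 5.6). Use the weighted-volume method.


Sum of weights = 168.2
Volume contributions:
  polymer: 100/1.06 = 94.3396
  filler: 46.4/2.06 = 22.5243
  plasticizer: 15.7/0.87 = 18.0460
  zinc oxide: 6.1/5.6 = 1.0893
Sum of volumes = 135.9992
SG = 168.2 / 135.9992 = 1.237

SG = 1.237


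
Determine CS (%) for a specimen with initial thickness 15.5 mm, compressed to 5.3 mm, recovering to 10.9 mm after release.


CS = (t0 - recovered) / (t0 - ts) * 100
= (15.5 - 10.9) / (15.5 - 5.3) * 100
= 4.6 / 10.2 * 100
= 45.1%

45.1%


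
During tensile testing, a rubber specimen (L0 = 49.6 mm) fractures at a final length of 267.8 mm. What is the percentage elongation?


Elongation = (Lf - L0) / L0 * 100
= (267.8 - 49.6) / 49.6 * 100
= 218.2 / 49.6 * 100
= 439.9%

439.9%


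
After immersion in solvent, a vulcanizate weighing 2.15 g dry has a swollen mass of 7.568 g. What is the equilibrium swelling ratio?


Q = W_swollen / W_dry
Q = 7.568 / 2.15
Q = 3.52

Q = 3.52


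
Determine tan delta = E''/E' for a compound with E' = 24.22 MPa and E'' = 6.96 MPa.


tan delta = E'' / E'
= 6.96 / 24.22
= 0.2874

tan delta = 0.2874


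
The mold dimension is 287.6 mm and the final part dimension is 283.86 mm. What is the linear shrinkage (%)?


Shrinkage = (mold - part) / mold * 100
= (287.6 - 283.86) / 287.6 * 100
= 3.74 / 287.6 * 100
= 1.3%

1.3%


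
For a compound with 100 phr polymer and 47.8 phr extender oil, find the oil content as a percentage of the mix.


Oil % = oil / (100 + oil) * 100
= 47.8 / (100 + 47.8) * 100
= 47.8 / 147.8 * 100
= 32.34%

32.34%


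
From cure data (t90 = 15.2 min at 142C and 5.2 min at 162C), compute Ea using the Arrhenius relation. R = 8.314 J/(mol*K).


T1 = 415.15 K, T2 = 435.15 K
1/T1 - 1/T2 = 1.1071e-04
ln(t1/t2) = ln(15.2/5.2) = 1.0726
Ea = 8.314 * 1.0726 / 1.1071e-04 = 80552.0780 J/mol
Ea = 80.55 kJ/mol

80.55 kJ/mol


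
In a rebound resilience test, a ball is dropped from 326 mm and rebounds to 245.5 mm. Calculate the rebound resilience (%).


Resilience = h_rebound / h_drop * 100
= 245.5 / 326 * 100
= 75.3%

75.3%


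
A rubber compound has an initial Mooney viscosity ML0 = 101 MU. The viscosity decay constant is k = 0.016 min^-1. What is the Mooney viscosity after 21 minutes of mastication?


ML = ML0 * exp(-k * t)
ML = 101 * exp(-0.016 * 21)
ML = 101 * 0.7146
ML = 72.18 MU

72.18 MU


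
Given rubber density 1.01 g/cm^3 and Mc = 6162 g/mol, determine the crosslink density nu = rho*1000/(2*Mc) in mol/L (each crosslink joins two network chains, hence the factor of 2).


nu = rho * 1000 / (2 * Mc)
nu = 1.01 * 1000 / (2 * 6162)
nu = 1010.0 / 12324
nu = 0.0820 mol/L

0.0820 mol/L


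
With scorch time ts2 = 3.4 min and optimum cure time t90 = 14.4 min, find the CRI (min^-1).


CRI = 100 / (t90 - ts2)
= 100 / (14.4 - 3.4)
= 100 / 11.0
= 9.09 min^-1

9.09 min^-1


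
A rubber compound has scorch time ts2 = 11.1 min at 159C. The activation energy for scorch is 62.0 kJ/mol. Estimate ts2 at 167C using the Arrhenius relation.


Convert temperatures: T1 = 159 + 273.15 = 432.15 K, T2 = 167 + 273.15 = 440.15 K
ts2_new = 11.1 * exp(62000 / 8.314 * (1/440.15 - 1/432.15))
1/T2 - 1/T1 = -4.2059e-05
ts2_new = 8.11 min

8.11 min


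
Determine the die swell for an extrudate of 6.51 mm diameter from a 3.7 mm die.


Die swell ratio = D_extrudate / D_die
= 6.51 / 3.7
= 1.759

Die swell = 1.759


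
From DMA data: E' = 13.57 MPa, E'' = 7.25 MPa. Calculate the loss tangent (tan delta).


tan delta = E'' / E'
= 7.25 / 13.57
= 0.5343

tan delta = 0.5343


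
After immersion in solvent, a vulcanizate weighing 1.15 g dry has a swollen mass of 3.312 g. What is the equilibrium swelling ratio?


Q = W_swollen / W_dry
Q = 3.312 / 1.15
Q = 2.88

Q = 2.88


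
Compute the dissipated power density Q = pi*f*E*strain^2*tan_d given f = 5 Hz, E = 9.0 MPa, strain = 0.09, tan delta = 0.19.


Q = pi * f * E * strain^2 * tan_d
= pi * 5 * 9.0 * 0.09^2 * 0.19
= pi * 5 * 9.0 * 0.0081 * 0.19
= 0.2176

Q = 0.2176


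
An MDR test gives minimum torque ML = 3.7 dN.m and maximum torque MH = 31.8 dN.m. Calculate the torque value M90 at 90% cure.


M90 = ML + 0.9 * (MH - ML)
M90 = 3.7 + 0.9 * (31.8 - 3.7)
M90 = 3.7 + 0.9 * 28.1
M90 = 28.99 dN.m

28.99 dN.m


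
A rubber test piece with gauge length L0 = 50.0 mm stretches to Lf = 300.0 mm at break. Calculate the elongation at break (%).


Elongation = (Lf - L0) / L0 * 100
= (300.0 - 50.0) / 50.0 * 100
= 250.0 / 50.0 * 100
= 500.0%

500.0%


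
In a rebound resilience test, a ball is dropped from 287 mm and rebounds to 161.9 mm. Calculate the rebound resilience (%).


Resilience = h_rebound / h_drop * 100
= 161.9 / 287 * 100
= 56.4%

56.4%


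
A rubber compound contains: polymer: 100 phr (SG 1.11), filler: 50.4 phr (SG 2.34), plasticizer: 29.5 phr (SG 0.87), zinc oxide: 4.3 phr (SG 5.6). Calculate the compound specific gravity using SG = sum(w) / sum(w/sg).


Sum of weights = 184.2
Volume contributions:
  polymer: 100/1.11 = 90.0901
  filler: 50.4/2.34 = 21.5385
  plasticizer: 29.5/0.87 = 33.9080
  zinc oxide: 4.3/5.6 = 0.7679
Sum of volumes = 146.3045
SG = 184.2 / 146.3045 = 1.259

SG = 1.259


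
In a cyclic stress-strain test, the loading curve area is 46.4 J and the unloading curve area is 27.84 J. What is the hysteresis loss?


Hysteresis loss = loading - unloading
= 46.4 - 27.84
= 18.56 J

18.56 J


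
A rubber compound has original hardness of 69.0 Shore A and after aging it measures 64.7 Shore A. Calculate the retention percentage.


Retention = aged / original * 100
= 64.7 / 69.0 * 100
= 93.8%

93.8%


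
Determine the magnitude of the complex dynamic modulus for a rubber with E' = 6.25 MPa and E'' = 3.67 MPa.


|E*| = sqrt(E'^2 + E''^2)
= sqrt(6.25^2 + 3.67^2)
= sqrt(39.0625 + 13.4689)
= 7.248 MPa

7.248 MPa


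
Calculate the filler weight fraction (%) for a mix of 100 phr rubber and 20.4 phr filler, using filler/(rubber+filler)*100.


Filler % = filler / (rubber + filler) * 100
= 20.4 / (100 + 20.4) * 100
= 20.4 / 120.4 * 100
= 16.94%

16.94%


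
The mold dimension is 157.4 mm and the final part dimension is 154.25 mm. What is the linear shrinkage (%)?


Shrinkage = (mold - part) / mold * 100
= (157.4 - 154.25) / 157.4 * 100
= 3.15 / 157.4 * 100
= 2.0%

2.0%


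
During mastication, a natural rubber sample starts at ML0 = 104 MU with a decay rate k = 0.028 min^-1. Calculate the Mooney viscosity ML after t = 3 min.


ML = ML0 * exp(-k * t)
ML = 104 * exp(-0.028 * 3)
ML = 104 * 0.9194
ML = 95.62 MU

95.62 MU


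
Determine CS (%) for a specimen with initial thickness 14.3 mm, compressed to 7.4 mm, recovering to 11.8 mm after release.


CS = (t0 - recovered) / (t0 - ts) * 100
= (14.3 - 11.8) / (14.3 - 7.4) * 100
= 2.5 / 6.9 * 100
= 36.2%

36.2%


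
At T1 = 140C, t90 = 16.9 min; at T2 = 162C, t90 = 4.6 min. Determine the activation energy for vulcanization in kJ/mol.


T1 = 413.15 K, T2 = 435.15 K
1/T1 - 1/T2 = 1.2237e-04
ln(t1/t2) = ln(16.9/4.6) = 1.3013
Ea = 8.314 * 1.3013 / 1.2237e-04 = 88409.1610 J/mol
Ea = 88.41 kJ/mol

88.41 kJ/mol


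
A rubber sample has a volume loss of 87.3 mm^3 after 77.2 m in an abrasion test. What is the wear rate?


Rate = volume_loss / distance
= 87.3 / 77.2
= 1.131 mm^3/m

1.131 mm^3/m


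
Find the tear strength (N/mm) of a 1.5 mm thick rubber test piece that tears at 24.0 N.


Tear strength = force / thickness
= 24.0 / 1.5
= 16.0 N/mm

16.0 N/mm


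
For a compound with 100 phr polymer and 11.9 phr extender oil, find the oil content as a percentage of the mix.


Oil % = oil / (100 + oil) * 100
= 11.9 / (100 + 11.9) * 100
= 11.9 / 111.9 * 100
= 10.63%

10.63%


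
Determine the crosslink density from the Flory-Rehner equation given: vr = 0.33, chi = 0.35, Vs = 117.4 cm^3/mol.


ln(1 - vr) = ln(1 - 0.33) = -0.4005
Numerator = -((-0.4005) + 0.33 + 0.35 * 0.33^2) = 0.0324
Denominator = 117.4 * (0.33^(1/3) - 0.33/2) = 61.7574
nu = 0.0324 / 61.7574 = 5.2403e-04 mol/cm^3

5.2403e-04 mol/cm^3


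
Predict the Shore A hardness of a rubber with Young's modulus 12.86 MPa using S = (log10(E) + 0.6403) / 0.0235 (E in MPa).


log10(E) = 0.0235*S - 0.6403  =>  S = (log10(E) + 0.6403) / 0.0235
log10(12.86) = 1.109241
S = (1.109241 + 0.6403) / 0.0235 = 1.749541 / 0.0235
S = 74.4

Shore A = 74.4


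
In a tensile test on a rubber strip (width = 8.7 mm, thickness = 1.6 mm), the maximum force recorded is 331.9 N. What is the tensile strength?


Area = width * thickness = 8.7 * 1.6 = 13.92 mm^2
TS = force / area = 331.9 / 13.92 = 23.84 MPa

23.84 MPa


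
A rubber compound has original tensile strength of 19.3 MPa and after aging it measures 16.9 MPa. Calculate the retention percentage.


Retention = aged / original * 100
= 16.9 / 19.3 * 100
= 87.6%

87.6%


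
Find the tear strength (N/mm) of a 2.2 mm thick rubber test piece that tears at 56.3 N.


Tear strength = force / thickness
= 56.3 / 2.2
= 25.59 N/mm

25.59 N/mm


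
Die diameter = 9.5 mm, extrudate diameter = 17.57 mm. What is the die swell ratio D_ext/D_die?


Die swell ratio = D_extrudate / D_die
= 17.57 / 9.5
= 1.849

Die swell = 1.849


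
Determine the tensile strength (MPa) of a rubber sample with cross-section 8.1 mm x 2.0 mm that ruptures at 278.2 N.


Area = width * thickness = 8.1 * 2.0 = 16.2 mm^2
TS = force / area = 278.2 / 16.2 = 17.17 MPa

17.17 MPa


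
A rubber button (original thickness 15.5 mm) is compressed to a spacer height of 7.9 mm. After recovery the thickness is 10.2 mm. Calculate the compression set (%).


CS = (t0 - recovered) / (t0 - ts) * 100
= (15.5 - 10.2) / (15.5 - 7.9) * 100
= 5.3 / 7.6 * 100
= 69.7%

69.7%


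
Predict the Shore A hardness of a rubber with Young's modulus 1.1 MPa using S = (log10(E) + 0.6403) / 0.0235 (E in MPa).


log10(E) = 0.0235*S - 0.6403  =>  S = (log10(E) + 0.6403) / 0.0235
log10(1.1) = 0.041393
S = (0.041393 + 0.6403) / 0.0235 = 0.681693 / 0.0235
S = 29.0

Shore A = 29.0


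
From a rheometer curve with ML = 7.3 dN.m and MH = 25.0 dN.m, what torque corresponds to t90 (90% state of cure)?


M90 = ML + 0.9 * (MH - ML)
M90 = 7.3 + 0.9 * (25.0 - 7.3)
M90 = 7.3 + 0.9 * 17.7
M90 = 23.23 dN.m

23.23 dN.m


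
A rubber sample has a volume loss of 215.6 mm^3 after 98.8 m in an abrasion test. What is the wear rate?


Rate = volume_loss / distance
= 215.6 / 98.8
= 2.182 mm^3/m

2.182 mm^3/m


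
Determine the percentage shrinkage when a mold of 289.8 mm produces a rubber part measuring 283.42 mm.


Shrinkage = (mold - part) / mold * 100
= (289.8 - 283.42) / 289.8 * 100
= 6.38 / 289.8 * 100
= 2.2%

2.2%


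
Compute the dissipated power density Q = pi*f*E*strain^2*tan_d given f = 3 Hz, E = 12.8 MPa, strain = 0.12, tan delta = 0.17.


Q = pi * f * E * strain^2 * tan_d
= pi * 3 * 12.8 * 0.12^2 * 0.17
= pi * 3 * 12.8 * 0.0144 * 0.17
= 0.2953

Q = 0.2953


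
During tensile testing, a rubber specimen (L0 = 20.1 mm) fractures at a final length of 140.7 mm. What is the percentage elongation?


Elongation = (Lf - L0) / L0 * 100
= (140.7 - 20.1) / 20.1 * 100
= 120.6 / 20.1 * 100
= 600.0%

600.0%


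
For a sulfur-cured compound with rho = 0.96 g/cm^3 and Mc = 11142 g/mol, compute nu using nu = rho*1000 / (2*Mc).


nu = rho * 1000 / (2 * Mc)
nu = 0.96 * 1000 / (2 * 11142)
nu = 960.0 / 22284
nu = 0.0431 mol/L

0.0431 mol/L


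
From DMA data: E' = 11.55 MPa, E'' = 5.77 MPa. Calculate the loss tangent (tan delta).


tan delta = E'' / E'
= 5.77 / 11.55
= 0.4996

tan delta = 0.4996


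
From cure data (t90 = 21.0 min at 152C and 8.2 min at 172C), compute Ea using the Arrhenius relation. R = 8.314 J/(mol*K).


T1 = 425.15 K, T2 = 445.15 K
1/T1 - 1/T2 = 1.0568e-04
ln(t1/t2) = ln(21.0/8.2) = 0.9404
Ea = 8.314 * 0.9404 / 1.0568e-04 = 73983.6571 J/mol
Ea = 73.98 kJ/mol

73.98 kJ/mol


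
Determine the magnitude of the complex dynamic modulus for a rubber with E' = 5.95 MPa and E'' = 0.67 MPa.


|E*| = sqrt(E'^2 + E''^2)
= sqrt(5.95^2 + 0.67^2)
= sqrt(35.4025 + 0.4489)
= 5.988 MPa

5.988 MPa


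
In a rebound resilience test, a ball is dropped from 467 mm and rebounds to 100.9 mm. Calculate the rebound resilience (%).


Resilience = h_rebound / h_drop * 100
= 100.9 / 467 * 100
= 21.6%

21.6%


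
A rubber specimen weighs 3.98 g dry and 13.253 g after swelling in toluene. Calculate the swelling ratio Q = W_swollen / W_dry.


Q = W_swollen / W_dry
Q = 13.253 / 3.98
Q = 3.33

Q = 3.33


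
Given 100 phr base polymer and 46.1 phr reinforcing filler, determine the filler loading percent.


Filler % = filler / (rubber + filler) * 100
= 46.1 / (100 + 46.1) * 100
= 46.1 / 146.1 * 100
= 31.55%

31.55%


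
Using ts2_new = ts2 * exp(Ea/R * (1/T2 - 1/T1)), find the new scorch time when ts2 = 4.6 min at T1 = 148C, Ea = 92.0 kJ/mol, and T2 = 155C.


Convert temperatures: T1 = 148 + 273.15 = 421.15 K, T2 = 155 + 273.15 = 428.15 K
ts2_new = 4.6 * exp(92000 / 8.314 * (1/428.15 - 1/421.15))
1/T2 - 1/T1 = -3.8821e-05
ts2_new = 2.99 min

2.99 min


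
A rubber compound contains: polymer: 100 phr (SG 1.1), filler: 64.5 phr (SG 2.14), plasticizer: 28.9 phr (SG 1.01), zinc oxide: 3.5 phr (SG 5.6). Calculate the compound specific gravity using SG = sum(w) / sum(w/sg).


Sum of weights = 196.9
Volume contributions:
  polymer: 100/1.1 = 90.9091
  filler: 64.5/2.14 = 30.1402
  plasticizer: 28.9/1.01 = 28.6139
  zinc oxide: 3.5/5.6 = 0.6250
Sum of volumes = 150.2881
SG = 196.9 / 150.2881 = 1.31

SG = 1.31


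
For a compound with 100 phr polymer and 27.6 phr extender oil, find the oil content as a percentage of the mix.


Oil % = oil / (100 + oil) * 100
= 27.6 / (100 + 27.6) * 100
= 27.6 / 127.6 * 100
= 21.63%

21.63%


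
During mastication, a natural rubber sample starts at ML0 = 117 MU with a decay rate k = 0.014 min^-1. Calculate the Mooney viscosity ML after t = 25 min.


ML = ML0 * exp(-k * t)
ML = 117 * exp(-0.014 * 25)
ML = 117 * 0.7047
ML = 82.45 MU

82.45 MU


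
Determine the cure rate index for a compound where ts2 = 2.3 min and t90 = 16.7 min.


CRI = 100 / (t90 - ts2)
= 100 / (16.7 - 2.3)
= 100 / 14.4
= 6.94 min^-1

6.94 min^-1


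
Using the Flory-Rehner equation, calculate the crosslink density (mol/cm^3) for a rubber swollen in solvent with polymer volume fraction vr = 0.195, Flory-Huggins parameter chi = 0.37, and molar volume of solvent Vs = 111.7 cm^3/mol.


ln(1 - vr) = ln(1 - 0.195) = -0.2169
Numerator = -((-0.2169) + 0.195 + 0.37 * 0.195^2) = 0.0078
Denominator = 111.7 * (0.195^(1/3) - 0.195/2) = 53.8829
nu = 0.0078 / 53.8829 = 1.4557e-04 mol/cm^3

1.4557e-04 mol/cm^3


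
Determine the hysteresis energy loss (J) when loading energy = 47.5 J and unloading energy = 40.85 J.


Hysteresis loss = loading - unloading
= 47.5 - 40.85
= 6.65 J

6.65 J


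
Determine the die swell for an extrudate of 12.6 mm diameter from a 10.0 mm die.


Die swell ratio = D_extrudate / D_die
= 12.6 / 10.0
= 1.26

Die swell = 1.26


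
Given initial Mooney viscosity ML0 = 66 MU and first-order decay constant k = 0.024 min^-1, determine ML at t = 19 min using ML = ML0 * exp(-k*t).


ML = ML0 * exp(-k * t)
ML = 66 * exp(-0.024 * 19)
ML = 66 * 0.6338
ML = 41.83 MU

41.83 MU


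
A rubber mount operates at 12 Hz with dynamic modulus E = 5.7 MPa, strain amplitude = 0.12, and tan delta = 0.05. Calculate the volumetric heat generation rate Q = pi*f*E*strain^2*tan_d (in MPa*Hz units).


Q = pi * f * E * strain^2 * tan_d
= pi * 12 * 5.7 * 0.12^2 * 0.05
= pi * 12 * 5.7 * 0.0144 * 0.05
= 0.1547

Q = 0.1547


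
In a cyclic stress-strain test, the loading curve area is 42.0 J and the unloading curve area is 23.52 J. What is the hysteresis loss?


Hysteresis loss = loading - unloading
= 42.0 - 23.52
= 18.48 J

18.48 J


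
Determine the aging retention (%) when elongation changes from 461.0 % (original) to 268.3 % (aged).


Retention = aged / original * 100
= 268.3 / 461.0 * 100
= 58.2%

58.2%


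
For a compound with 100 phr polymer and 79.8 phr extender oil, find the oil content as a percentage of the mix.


Oil % = oil / (100 + oil) * 100
= 79.8 / (100 + 79.8) * 100
= 79.8 / 179.8 * 100
= 44.38%

44.38%


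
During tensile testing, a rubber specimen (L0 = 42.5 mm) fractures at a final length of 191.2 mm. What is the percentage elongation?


Elongation = (Lf - L0) / L0 * 100
= (191.2 - 42.5) / 42.5 * 100
= 148.7 / 42.5 * 100
= 349.9%

349.9%


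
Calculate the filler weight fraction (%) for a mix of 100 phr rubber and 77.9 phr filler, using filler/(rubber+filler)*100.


Filler % = filler / (rubber + filler) * 100
= 77.9 / (100 + 77.9) * 100
= 77.9 / 177.9 * 100
= 43.79%

43.79%


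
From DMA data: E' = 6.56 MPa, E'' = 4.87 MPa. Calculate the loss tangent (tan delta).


tan delta = E'' / E'
= 4.87 / 6.56
= 0.7424

tan delta = 0.7424


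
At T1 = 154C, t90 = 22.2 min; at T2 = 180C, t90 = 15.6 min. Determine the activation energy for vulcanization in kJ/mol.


T1 = 427.15 K, T2 = 453.15 K
1/T1 - 1/T2 = 1.3432e-04
ln(t1/t2) = ln(22.2/15.6) = 0.3528
Ea = 8.314 * 0.3528 / 1.3432e-04 = 21838.0550 J/mol
Ea = 21.84 kJ/mol

21.84 kJ/mol


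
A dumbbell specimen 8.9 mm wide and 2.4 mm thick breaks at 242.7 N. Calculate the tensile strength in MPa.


Area = width * thickness = 8.9 * 2.4 = 21.36 mm^2
TS = force / area = 242.7 / 21.36 = 11.36 MPa

11.36 MPa


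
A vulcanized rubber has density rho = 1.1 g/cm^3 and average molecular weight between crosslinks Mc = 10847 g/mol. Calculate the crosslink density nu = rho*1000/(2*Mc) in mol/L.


nu = rho * 1000 / (2 * Mc)
nu = 1.1 * 1000 / (2 * 10847)
nu = 1100.0 / 21694
nu = 0.0507 mol/L

0.0507 mol/L


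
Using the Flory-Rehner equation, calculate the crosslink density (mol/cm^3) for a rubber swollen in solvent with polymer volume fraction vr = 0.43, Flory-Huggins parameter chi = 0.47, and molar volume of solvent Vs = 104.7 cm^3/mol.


ln(1 - vr) = ln(1 - 0.43) = -0.5621
Numerator = -((-0.5621) + 0.43 + 0.47 * 0.43^2) = 0.0452
Denominator = 104.7 * (0.43^(1/3) - 0.43/2) = 56.5154
nu = 0.0452 / 56.5154 = 8.0006e-04 mol/cm^3

8.0006e-04 mol/cm^3


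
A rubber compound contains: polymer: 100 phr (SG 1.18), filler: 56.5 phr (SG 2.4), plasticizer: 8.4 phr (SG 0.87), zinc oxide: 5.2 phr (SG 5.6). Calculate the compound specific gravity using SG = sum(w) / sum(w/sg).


Sum of weights = 170.1
Volume contributions:
  polymer: 100/1.18 = 84.7458
  filler: 56.5/2.4 = 23.5417
  plasticizer: 8.4/0.87 = 9.6552
  zinc oxide: 5.2/5.6 = 0.9286
Sum of volumes = 118.8712
SG = 170.1 / 118.8712 = 1.431

SG = 1.431


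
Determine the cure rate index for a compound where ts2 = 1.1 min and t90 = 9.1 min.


CRI = 100 / (t90 - ts2)
= 100 / (9.1 - 1.1)
= 100 / 8.0
= 12.5 min^-1

12.5 min^-1


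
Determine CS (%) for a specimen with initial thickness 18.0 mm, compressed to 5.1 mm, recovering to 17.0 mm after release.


CS = (t0 - recovered) / (t0 - ts) * 100
= (18.0 - 17.0) / (18.0 - 5.1) * 100
= 1.0 / 12.9 * 100
= 7.8%

7.8%


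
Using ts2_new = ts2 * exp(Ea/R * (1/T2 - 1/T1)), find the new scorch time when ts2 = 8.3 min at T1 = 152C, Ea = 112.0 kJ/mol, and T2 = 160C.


Convert temperatures: T1 = 152 + 273.15 = 425.15 K, T2 = 160 + 273.15 = 433.15 K
ts2_new = 8.3 * exp(112000 / 8.314 * (1/433.15 - 1/425.15))
1/T2 - 1/T1 = -4.3442e-05
ts2_new = 4.62 min

4.62 min


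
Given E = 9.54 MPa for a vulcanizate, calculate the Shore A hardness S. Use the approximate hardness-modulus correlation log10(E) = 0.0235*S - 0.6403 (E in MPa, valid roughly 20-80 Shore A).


log10(E) = 0.0235*S - 0.6403  =>  S = (log10(E) + 0.6403) / 0.0235
log10(9.54) = 0.979548
S = (0.979548 + 0.6403) / 0.0235 = 1.619848 / 0.0235
S = 68.9

Shore A = 68.9


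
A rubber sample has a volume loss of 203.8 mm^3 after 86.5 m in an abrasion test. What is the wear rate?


Rate = volume_loss / distance
= 203.8 / 86.5
= 2.356 mm^3/m

2.356 mm^3/m


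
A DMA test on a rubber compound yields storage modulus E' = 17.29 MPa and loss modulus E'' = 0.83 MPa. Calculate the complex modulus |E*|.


|E*| = sqrt(E'^2 + E''^2)
= sqrt(17.29^2 + 0.83^2)
= sqrt(298.9441 + 0.6889)
= 17.31 MPa

17.31 MPa


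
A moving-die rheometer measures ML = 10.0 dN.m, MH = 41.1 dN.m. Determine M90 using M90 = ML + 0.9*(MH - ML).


M90 = ML + 0.9 * (MH - ML)
M90 = 10.0 + 0.9 * (41.1 - 10.0)
M90 = 10.0 + 0.9 * 31.1
M90 = 37.99 dN.m

37.99 dN.m


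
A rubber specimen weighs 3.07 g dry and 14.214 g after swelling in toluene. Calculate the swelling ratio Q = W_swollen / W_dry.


Q = W_swollen / W_dry
Q = 14.214 / 3.07
Q = 4.63

Q = 4.63


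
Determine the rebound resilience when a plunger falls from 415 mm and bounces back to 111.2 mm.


Resilience = h_rebound / h_drop * 100
= 111.2 / 415 * 100
= 26.8%

26.8%


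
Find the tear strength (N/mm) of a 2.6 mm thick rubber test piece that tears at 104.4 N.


Tear strength = force / thickness
= 104.4 / 2.6
= 40.15 N/mm

40.15 N/mm


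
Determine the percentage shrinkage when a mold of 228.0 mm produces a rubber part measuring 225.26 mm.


Shrinkage = (mold - part) / mold * 100
= (228.0 - 225.26) / 228.0 * 100
= 2.74 / 228.0 * 100
= 1.2%

1.2%


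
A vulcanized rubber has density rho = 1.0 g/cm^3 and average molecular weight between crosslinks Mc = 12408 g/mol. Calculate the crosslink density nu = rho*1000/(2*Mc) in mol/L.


nu = rho * 1000 / (2 * Mc)
nu = 1.0 * 1000 / (2 * 12408)
nu = 1000.0 / 24816
nu = 0.0403 mol/L

0.0403 mol/L


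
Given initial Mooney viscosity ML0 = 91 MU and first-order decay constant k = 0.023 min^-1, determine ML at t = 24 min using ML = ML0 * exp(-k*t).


ML = ML0 * exp(-k * t)
ML = 91 * exp(-0.023 * 24)
ML = 91 * 0.5758
ML = 52.4 MU

52.4 MU


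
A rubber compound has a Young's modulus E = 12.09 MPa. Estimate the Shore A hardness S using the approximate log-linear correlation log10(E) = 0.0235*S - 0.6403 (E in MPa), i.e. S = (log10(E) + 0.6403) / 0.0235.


log10(E) = 0.0235*S - 0.6403  =>  S = (log10(E) + 0.6403) / 0.0235
log10(12.09) = 1.082426
S = (1.082426 + 0.6403) / 0.0235 = 1.722726 / 0.0235
S = 73.3

Shore A = 73.3


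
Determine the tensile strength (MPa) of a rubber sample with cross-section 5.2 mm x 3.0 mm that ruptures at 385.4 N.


Area = width * thickness = 5.2 * 3.0 = 15.6 mm^2
TS = force / area = 385.4 / 15.6 = 24.71 MPa

24.71 MPa


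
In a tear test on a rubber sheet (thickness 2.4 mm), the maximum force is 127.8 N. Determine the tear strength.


Tear strength = force / thickness
= 127.8 / 2.4
= 53.25 N/mm

53.25 N/mm


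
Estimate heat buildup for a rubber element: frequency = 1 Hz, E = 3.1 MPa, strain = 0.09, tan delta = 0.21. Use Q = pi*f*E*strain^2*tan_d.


Q = pi * f * E * strain^2 * tan_d
= pi * 1 * 3.1 * 0.09^2 * 0.21
= pi * 1 * 3.1 * 0.0081 * 0.21
= 0.0166

Q = 0.0166


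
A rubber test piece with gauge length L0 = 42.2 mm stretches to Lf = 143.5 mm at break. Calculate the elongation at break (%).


Elongation = (Lf - L0) / L0 * 100
= (143.5 - 42.2) / 42.2 * 100
= 101.3 / 42.2 * 100
= 240.0%

240.0%


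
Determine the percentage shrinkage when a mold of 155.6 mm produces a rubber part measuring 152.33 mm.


Shrinkage = (mold - part) / mold * 100
= (155.6 - 152.33) / 155.6 * 100
= 3.27 / 155.6 * 100
= 2.1%

2.1%


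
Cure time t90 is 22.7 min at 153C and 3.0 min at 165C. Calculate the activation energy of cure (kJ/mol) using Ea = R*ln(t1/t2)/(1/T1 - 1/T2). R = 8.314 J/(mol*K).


T1 = 426.15 K, T2 = 438.15 K
1/T1 - 1/T2 = 6.4268e-05
ln(t1/t2) = ln(22.7/3.0) = 2.0238
Ea = 8.314 * 2.0238 / 6.4268e-05 = 261801.1261 J/mol
Ea = 261.8 kJ/mol

261.8 kJ/mol


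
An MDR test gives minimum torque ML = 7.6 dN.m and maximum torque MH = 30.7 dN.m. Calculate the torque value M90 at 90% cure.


M90 = ML + 0.9 * (MH - ML)
M90 = 7.6 + 0.9 * (30.7 - 7.6)
M90 = 7.6 + 0.9 * 23.1
M90 = 28.39 dN.m

28.39 dN.m


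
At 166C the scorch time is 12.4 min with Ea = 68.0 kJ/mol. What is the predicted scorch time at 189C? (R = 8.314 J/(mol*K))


Convert temperatures: T1 = 166 + 273.15 = 439.15 K, T2 = 189 + 273.15 = 462.15 K
ts2_new = 12.4 * exp(68000 / 8.314 * (1/462.15 - 1/439.15))
1/T2 - 1/T1 = -1.1333e-04
ts2_new = 4.91 min

4.91 min


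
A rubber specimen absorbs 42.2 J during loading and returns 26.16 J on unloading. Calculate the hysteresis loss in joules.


Hysteresis loss = loading - unloading
= 42.2 - 26.16
= 16.04 J

16.04 J


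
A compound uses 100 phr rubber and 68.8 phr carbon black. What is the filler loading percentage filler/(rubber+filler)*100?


Filler % = filler / (rubber + filler) * 100
= 68.8 / (100 + 68.8) * 100
= 68.8 / 168.8 * 100
= 40.76%

40.76%


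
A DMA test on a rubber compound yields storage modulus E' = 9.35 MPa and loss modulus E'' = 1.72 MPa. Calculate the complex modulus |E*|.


|E*| = sqrt(E'^2 + E''^2)
= sqrt(9.35^2 + 1.72^2)
= sqrt(87.4225 + 2.9584)
= 9.507 MPa

9.507 MPa


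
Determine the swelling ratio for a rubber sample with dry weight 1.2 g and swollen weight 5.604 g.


Q = W_swollen / W_dry
Q = 5.604 / 1.2
Q = 4.67

Q = 4.67


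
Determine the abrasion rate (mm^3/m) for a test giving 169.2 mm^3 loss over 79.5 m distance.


Rate = volume_loss / distance
= 169.2 / 79.5
= 2.128 mm^3/m

2.128 mm^3/m


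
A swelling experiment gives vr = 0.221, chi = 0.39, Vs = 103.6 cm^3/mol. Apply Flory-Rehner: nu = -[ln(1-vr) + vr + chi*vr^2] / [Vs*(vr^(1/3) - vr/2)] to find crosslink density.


ln(1 - vr) = ln(1 - 0.221) = -0.2497
Numerator = -((-0.2497) + 0.221 + 0.39 * 0.221^2) = 0.0097
Denominator = 103.6 * (0.221^(1/3) - 0.221/2) = 51.1882
nu = 0.0097 / 51.1882 = 1.8942e-04 mol/cm^3

1.8942e-04 mol/cm^3


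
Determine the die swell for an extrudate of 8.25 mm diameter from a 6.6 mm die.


Die swell ratio = D_extrudate / D_die
= 8.25 / 6.6
= 1.25

Die swell = 1.25


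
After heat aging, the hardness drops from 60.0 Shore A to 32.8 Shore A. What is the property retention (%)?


Retention = aged / original * 100
= 32.8 / 60.0 * 100
= 54.7%

54.7%


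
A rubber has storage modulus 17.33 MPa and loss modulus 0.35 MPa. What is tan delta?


tan delta = E'' / E'
= 0.35 / 17.33
= 0.0202

tan delta = 0.0202


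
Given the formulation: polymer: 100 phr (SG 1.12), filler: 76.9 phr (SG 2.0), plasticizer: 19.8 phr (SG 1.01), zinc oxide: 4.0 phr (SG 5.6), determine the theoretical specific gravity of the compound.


Sum of weights = 200.7
Volume contributions:
  polymer: 100/1.12 = 89.2857
  filler: 76.9/2.0 = 38.4500
  plasticizer: 19.8/1.01 = 19.6040
  zinc oxide: 4.0/5.6 = 0.7143
Sum of volumes = 148.0540
SG = 200.7 / 148.0540 = 1.356

SG = 1.356


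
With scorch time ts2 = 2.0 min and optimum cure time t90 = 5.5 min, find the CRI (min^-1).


CRI = 100 / (t90 - ts2)
= 100 / (5.5 - 2.0)
= 100 / 3.5
= 28.57 min^-1

28.57 min^-1


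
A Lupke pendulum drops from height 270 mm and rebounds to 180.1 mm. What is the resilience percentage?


Resilience = h_rebound / h_drop * 100
= 180.1 / 270 * 100
= 66.7%

66.7%


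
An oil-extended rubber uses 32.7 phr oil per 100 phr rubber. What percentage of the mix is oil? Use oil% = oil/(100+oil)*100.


Oil % = oil / (100 + oil) * 100
= 32.7 / (100 + 32.7) * 100
= 32.7 / 132.7 * 100
= 24.64%

24.64%


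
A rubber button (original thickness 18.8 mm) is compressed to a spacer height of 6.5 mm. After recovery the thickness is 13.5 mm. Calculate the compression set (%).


CS = (t0 - recovered) / (t0 - ts) * 100
= (18.8 - 13.5) / (18.8 - 6.5) * 100
= 5.3 / 12.3 * 100
= 43.1%

43.1%


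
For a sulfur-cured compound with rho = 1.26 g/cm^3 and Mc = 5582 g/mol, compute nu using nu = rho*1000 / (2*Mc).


nu = rho * 1000 / (2 * Mc)
nu = 1.26 * 1000 / (2 * 5582)
nu = 1260.0 / 11164
nu = 0.1129 mol/L

0.1129 mol/L


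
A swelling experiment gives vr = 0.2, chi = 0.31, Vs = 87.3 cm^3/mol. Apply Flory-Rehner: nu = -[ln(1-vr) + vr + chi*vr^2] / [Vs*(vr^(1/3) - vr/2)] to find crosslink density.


ln(1 - vr) = ln(1 - 0.2) = -0.2231
Numerator = -((-0.2231) + 0.2 + 0.31 * 0.2^2) = 0.0107
Denominator = 87.3 * (0.2^(1/3) - 0.2/2) = 42.3233
nu = 0.0107 / 42.3233 = 2.5384e-04 mol/cm^3

2.5384e-04 mol/cm^3


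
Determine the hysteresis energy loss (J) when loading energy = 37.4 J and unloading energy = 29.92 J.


Hysteresis loss = loading - unloading
= 37.4 - 29.92
= 7.48 J

7.48 J


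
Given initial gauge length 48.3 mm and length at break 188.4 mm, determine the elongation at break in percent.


Elongation = (Lf - L0) / L0 * 100
= (188.4 - 48.3) / 48.3 * 100
= 140.1 / 48.3 * 100
= 290.1%

290.1%


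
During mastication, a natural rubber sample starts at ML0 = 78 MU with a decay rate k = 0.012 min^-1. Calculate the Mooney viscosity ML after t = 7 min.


ML = ML0 * exp(-k * t)
ML = 78 * exp(-0.012 * 7)
ML = 78 * 0.9194
ML = 71.72 MU

71.72 MU


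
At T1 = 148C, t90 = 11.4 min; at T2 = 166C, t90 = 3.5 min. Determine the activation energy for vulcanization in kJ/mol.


T1 = 421.15 K, T2 = 439.15 K
1/T1 - 1/T2 = 9.7325e-05
ln(t1/t2) = ln(11.4/3.5) = 1.1809
Ea = 8.314 * 1.1809 / 9.7325e-05 = 100874.6599 J/mol
Ea = 100.87 kJ/mol

100.87 kJ/mol


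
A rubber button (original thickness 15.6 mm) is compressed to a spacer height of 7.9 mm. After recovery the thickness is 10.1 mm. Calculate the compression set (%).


CS = (t0 - recovered) / (t0 - ts) * 100
= (15.6 - 10.1) / (15.6 - 7.9) * 100
= 5.5 / 7.7 * 100
= 71.4%

71.4%


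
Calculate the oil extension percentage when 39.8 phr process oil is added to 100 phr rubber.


Oil % = oil / (100 + oil) * 100
= 39.8 / (100 + 39.8) * 100
= 39.8 / 139.8 * 100
= 28.47%

28.47%


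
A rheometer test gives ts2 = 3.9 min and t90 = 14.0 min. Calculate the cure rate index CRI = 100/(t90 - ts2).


CRI = 100 / (t90 - ts2)
= 100 / (14.0 - 3.9)
= 100 / 10.1
= 9.9 min^-1

9.9 min^-1


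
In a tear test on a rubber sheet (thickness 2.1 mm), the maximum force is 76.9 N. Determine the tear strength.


Tear strength = force / thickness
= 76.9 / 2.1
= 36.62 N/mm

36.62 N/mm


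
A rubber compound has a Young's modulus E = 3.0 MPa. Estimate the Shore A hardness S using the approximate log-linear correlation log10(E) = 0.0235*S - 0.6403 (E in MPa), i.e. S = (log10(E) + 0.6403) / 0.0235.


log10(E) = 0.0235*S - 0.6403  =>  S = (log10(E) + 0.6403) / 0.0235
log10(3.0) = 0.477121
S = (0.477121 + 0.6403) / 0.0235 = 1.117421 / 0.0235
S = 47.5

Shore A = 47.5


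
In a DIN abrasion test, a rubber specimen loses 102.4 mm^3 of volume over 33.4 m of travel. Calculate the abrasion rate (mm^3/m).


Rate = volume_loss / distance
= 102.4 / 33.4
= 3.066 mm^3/m

3.066 mm^3/m


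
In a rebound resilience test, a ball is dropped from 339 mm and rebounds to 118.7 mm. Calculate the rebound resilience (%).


Resilience = h_rebound / h_drop * 100
= 118.7 / 339 * 100
= 35.0%

35.0%


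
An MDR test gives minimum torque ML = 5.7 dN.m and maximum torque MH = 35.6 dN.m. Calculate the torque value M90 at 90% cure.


M90 = ML + 0.9 * (MH - ML)
M90 = 5.7 + 0.9 * (35.6 - 5.7)
M90 = 5.7 + 0.9 * 29.9
M90 = 32.61 dN.m

32.61 dN.m


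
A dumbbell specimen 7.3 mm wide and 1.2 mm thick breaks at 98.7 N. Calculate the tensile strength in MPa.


Area = width * thickness = 7.3 * 1.2 = 8.76 mm^2
TS = force / area = 98.7 / 8.76 = 11.27 MPa

11.27 MPa


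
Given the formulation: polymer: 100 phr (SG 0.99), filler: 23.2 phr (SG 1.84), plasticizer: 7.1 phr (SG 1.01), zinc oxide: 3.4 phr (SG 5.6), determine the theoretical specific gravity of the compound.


Sum of weights = 133.7
Volume contributions:
  polymer: 100/0.99 = 101.0101
  filler: 23.2/1.84 = 12.6087
  plasticizer: 7.1/1.01 = 7.0297
  zinc oxide: 3.4/5.6 = 0.6071
Sum of volumes = 121.2556
SG = 133.7 / 121.2556 = 1.103

SG = 1.103


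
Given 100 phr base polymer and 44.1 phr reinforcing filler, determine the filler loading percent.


Filler % = filler / (rubber + filler) * 100
= 44.1 / (100 + 44.1) * 100
= 44.1 / 144.1 * 100
= 30.6%

30.6%


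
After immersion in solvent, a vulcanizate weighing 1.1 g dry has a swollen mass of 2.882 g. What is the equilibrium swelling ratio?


Q = W_swollen / W_dry
Q = 2.882 / 1.1
Q = 2.62

Q = 2.62


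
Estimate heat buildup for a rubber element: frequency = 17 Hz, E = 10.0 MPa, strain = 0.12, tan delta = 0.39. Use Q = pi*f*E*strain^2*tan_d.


Q = pi * f * E * strain^2 * tan_d
= pi * 17 * 10.0 * 0.12^2 * 0.39
= pi * 17 * 10.0 * 0.0144 * 0.39
= 2.9993

Q = 2.9993


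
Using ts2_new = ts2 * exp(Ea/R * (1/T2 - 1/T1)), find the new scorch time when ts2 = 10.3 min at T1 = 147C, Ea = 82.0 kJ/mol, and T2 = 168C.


Convert temperatures: T1 = 147 + 273.15 = 420.15 K, T2 = 168 + 273.15 = 441.15 K
ts2_new = 10.3 * exp(82000 / 8.314 * (1/441.15 - 1/420.15))
1/T2 - 1/T1 = -1.1330e-04
ts2_new = 3.37 min

3.37 min


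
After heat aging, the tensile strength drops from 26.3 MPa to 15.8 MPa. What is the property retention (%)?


Retention = aged / original * 100
= 15.8 / 26.3 * 100
= 60.1%

60.1%


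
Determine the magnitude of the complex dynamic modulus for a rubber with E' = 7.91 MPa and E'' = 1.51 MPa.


|E*| = sqrt(E'^2 + E''^2)
= sqrt(7.91^2 + 1.51^2)
= sqrt(62.5681 + 2.2801)
= 8.053 MPa

8.053 MPa


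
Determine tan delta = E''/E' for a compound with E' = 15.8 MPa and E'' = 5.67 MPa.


tan delta = E'' / E'
= 5.67 / 15.8
= 0.3589

tan delta = 0.3589


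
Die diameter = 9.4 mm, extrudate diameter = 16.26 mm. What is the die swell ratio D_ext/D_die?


Die swell ratio = D_extrudate / D_die
= 16.26 / 9.4
= 1.73

Die swell = 1.73


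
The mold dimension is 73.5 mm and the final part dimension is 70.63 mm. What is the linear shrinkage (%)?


Shrinkage = (mold - part) / mold * 100
= (73.5 - 70.63) / 73.5 * 100
= 2.87 / 73.5 * 100
= 3.9%

3.9%


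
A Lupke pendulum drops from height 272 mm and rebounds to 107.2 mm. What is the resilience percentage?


Resilience = h_rebound / h_drop * 100
= 107.2 / 272 * 100
= 39.4%

39.4%


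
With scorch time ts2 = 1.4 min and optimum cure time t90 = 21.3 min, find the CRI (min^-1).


CRI = 100 / (t90 - ts2)
= 100 / (21.3 - 1.4)
= 100 / 19.9
= 5.03 min^-1

5.03 min^-1


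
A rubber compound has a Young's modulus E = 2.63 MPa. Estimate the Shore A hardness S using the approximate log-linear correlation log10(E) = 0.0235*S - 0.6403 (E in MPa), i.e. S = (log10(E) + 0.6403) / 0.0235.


log10(E) = 0.0235*S - 0.6403  =>  S = (log10(E) + 0.6403) / 0.0235
log10(2.63) = 0.419956
S = (0.419956 + 0.6403) / 0.0235 = 1.060256 / 0.0235
S = 45.1

Shore A = 45.1
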